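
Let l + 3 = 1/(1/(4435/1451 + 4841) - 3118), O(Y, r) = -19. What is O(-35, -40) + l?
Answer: -482149485500/21915566217 ≈ -22.000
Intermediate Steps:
l = -65753727377/21915566217 (l = -3 + 1/(1/(4435/1451 + 4841) - 3118) = -3 + 1/(1/(7028726/1451) - 3118) = -3 + 1/(1451/7028726 - 3118) = -3 + 1/(-21915566217/7028726) = -3 - 7028726/21915566217 = -65753727377/21915566217 ≈ -3.0003)
O(-35, -40) + l = -19 - 65753727377/21915566217 = -482149485500/21915566217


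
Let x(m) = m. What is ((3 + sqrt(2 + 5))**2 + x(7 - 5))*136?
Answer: 2448 + 816*sqrt(7) ≈ 4606.9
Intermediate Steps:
((3 + sqrt(2 + 5))**2 + x(7 - 5))*136 = ((3 + sqrt(2 + 5))**2 + (7 - 5))*136 = ((3 + sqrt(7))**2 + 2)*136 = (2 + (3 + sqrt(7))**2)*136 = 272 + 136*(3 + sqrt(7))**2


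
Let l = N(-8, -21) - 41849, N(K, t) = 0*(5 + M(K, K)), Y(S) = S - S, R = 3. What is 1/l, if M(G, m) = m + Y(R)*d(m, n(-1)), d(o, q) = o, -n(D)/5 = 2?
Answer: -1/41849 ≈ -2.3895e-5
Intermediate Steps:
n(D) = -10 (n(D) = -5*2 = -10)
Y(S) = 0
M(G, m) = m (M(G, m) = m + 0*m = m + 0 = m)
N(K, t) = 0 (N(K, t) = 0*(5 + K) = 0)
l = -41849 (l = 0 - 41849 = -41849)
1/l = 1/(-41849) = -1/41849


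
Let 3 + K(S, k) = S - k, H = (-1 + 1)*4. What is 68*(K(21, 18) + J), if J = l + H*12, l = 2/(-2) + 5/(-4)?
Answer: -153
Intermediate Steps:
H = 0 (H = 0*4 = 0)
K(S, k) = -3 + S - k (K(S, k) = -3 + (S - k) = -3 + S - k)
l = -9/4 (l = 2*(-½) + 5*(-¼) = -1 - 5/4 = -9/4 ≈ -2.2500)
J = -9/4 (J = -9/4 + 0*12 = -9/4 + 0 = -9/4 ≈ -2.2500)
68*(K(21, 18) + J) = 68*((-3 + 21 - 1*18) - 9/4) = 68*((-3 + 21 - 18) - 9/4) = 68*(0 - 9/4) = 68*(-9/4) = -153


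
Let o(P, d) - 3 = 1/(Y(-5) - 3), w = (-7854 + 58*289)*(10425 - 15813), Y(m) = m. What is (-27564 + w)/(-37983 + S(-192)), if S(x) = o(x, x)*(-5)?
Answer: 384190944/303979 ≈ 1263.9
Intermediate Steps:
w = -47996304 (w = (-7854 + 16762)*(-5388) = 8908*(-5388) = -47996304)
o(P, d) = 23/8 (o(P, d) = 3 + 1/(-5 - 3) = 3 + 1/(-8) = 3 - ⅛ = 23/8)
S(x) = -115/8 (S(x) = (23/8)*(-5) = -115/8)
(-27564 + w)/(-37983 + S(-192)) = (-27564 - 47996304)/(-37983 - 115/8) = -48023868/(-303979/8) = -48023868*(-8/303979) = 384190944/303979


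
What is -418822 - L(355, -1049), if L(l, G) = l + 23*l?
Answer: -427342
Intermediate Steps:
L(l, G) = 24*l
-418822 - L(355, -1049) = -418822 - 24*355 = -418822 - 1*8520 = -418822 - 8520 = -427342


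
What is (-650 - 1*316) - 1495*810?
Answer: -1211916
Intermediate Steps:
(-650 - 1*316) - 1495*810 = (-650 - 316) - 1210950 = -966 - 1210950 = -1211916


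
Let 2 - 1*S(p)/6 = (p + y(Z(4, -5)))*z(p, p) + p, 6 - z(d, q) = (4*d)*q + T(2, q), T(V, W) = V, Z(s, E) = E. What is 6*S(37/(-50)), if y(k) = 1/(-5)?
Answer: 2498076/15625 ≈ 159.88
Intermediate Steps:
z(d, q) = 4 - 4*d*q (z(d, q) = 6 - ((4*d)*q + 2) = 6 - (4*d*q + 2) = 6 - (2 + 4*d*q) = 6 + (-2 - 4*d*q) = 4 - 4*d*q)
y(k) = -⅕
S(p) = 12 - 6*p - 6*(4 - 4*p²)*(-⅕ + p) (S(p) = 12 - 6*((p - ⅕)*(4 - 4*p*p) + p) = 12 - 6*((-⅕ + p)*(4 - 4*p²) + p) = 12 - 6*((4 - 4*p²)*(-⅕ + p) + p) = 12 - 6*(p + (4 - 4*p²)*(-⅕ + p)) = 12 + (-6*p - 6*(4 - 4*p²)*(-⅕ + p)) = 12 - 6*p - 6*(4 - 4*p²)*(-⅕ + p))
6*S(37/(-50)) = 6*(84/5 - 1110/(-50) + 24*(37/(-50))³ - 24*(37/(-50))²/5) = 6*(84/5 - 1110*(-1)/50 + 24*(37*(-1/50))³ - 24*(37*(-1/50))²/5) = 6*(84/5 - 30*(-37/50) + 24*(-37/50)³ - 24*(-37/50)²/5) = 6*(84/5 + 111/5 + 24*(-50653/125000) - 24/5*1369/2500) = 6*(84/5 + 111/5 - 151959/15625 - 8214/3125) = 6*(416346/15625) = 2498076/15625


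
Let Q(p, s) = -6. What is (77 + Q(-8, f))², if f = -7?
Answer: 5041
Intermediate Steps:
(77 + Q(-8, f))² = (77 - 6)² = 71² = 5041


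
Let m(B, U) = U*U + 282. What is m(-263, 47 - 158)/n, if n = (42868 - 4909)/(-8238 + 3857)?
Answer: -18404581/12653 ≈ -1454.6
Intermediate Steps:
m(B, U) = 282 + U² (m(B, U) = U² + 282 = 282 + U²)
n = -37959/4381 (n = 37959/(-4381) = 37959*(-1/4381) = -37959/4381 ≈ -8.6645)
m(-263, 47 - 158)/n = (282 + (47 - 158)²)/(-37959/4381) = (282 + (-111)²)*(-4381/37959) = (282 + 12321)*(-4381/37959) = 12603*(-4381/37959) = -18404581/12653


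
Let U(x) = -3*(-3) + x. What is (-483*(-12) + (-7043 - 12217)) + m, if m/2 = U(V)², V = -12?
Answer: -13446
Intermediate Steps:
U(x) = 9 + x
m = 18 (m = 2*(9 - 12)² = 2*(-3)² = 2*9 = 18)
(-483*(-12) + (-7043 - 12217)) + m = (-483*(-12) + (-7043 - 12217)) + 18 = (5796 - 19260) + 18 = -13464 + 18 = -13446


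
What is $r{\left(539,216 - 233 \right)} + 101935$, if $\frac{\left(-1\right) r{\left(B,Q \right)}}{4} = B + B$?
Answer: $97623$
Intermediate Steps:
$r{\left(B,Q \right)} = - 8 B$ ($r{\left(B,Q \right)} = - 4 \left(B + B\right) = - 4 \cdot 2 B = - 8 B$)
$r{\left(539,216 - 233 \right)} + 101935 = \left(-8\right) 539 + 101935 = -4312 + 101935 = 97623$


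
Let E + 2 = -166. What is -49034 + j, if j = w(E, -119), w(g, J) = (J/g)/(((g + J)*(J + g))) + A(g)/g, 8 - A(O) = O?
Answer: -32311742693/658952 ≈ -49035.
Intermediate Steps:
E = -168 (E = -2 - 166 = -168)
A(O) = 8 - O
w(g, J) = (8 - g)/g + J/(g*(J + g)**2) (w(g, J) = (J/g)/(((g + J)*(J + g))) + (8 - g)/g = (J/g)/(((J + g)*(J + g))) + (8 - g)/g = (J/g)/((J + g)**2) + (8 - g)/g = (J/g)/(J + g)**2 + (8 - g)/g = J/(g*(J + g)**2) + (8 - g)/g = (8 - g)/g + J/(g*(J + g)**2))
j = -690325/658952 (j = -1 + 8/(-168) - 119/(-168*(-119 - 168)**2) = -1 + 8*(-1/168) - 119*(-1/168)/(-287)**2 = -1 - 1/21 - 119*(-1/168)*1/82369 = -1 - 1/21 + 17/1976856 = -690325/658952 ≈ -1.0476)
-49034 + j = -49034 - 690325/658952 = -32311742693/658952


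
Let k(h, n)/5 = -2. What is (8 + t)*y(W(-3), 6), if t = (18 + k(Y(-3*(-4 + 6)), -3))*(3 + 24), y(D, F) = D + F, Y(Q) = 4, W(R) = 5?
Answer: 2464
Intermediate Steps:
k(h, n) = -10 (k(h, n) = 5*(-2) = -10)
t = 216 (t = (18 - 10)*(3 + 24) = 8*27 = 216)
(8 + t)*y(W(-3), 6) = (8 + 216)*(5 + 6) = 224*11 = 2464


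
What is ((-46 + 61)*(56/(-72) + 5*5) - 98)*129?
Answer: 34228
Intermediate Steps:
((-46 + 61)*(56/(-72) + 5*5) - 98)*129 = (15*(56*(-1/72) + 25) - 98)*129 = (15*(-7/9 + 25) - 98)*129 = (15*(218/9) - 98)*129 = (1090/3 - 98)*129 = (796/3)*129 = 34228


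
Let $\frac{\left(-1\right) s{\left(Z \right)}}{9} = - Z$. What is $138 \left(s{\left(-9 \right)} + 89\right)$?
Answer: $1104$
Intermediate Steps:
$s{\left(Z \right)} = 9 Z$ ($s{\left(Z \right)} = - 9 \left(- Z\right) = 9 Z$)
$138 \left(s{\left(-9 \right)} + 89\right) = 138 \left(9 \left(-9\right) + 89\right) = 138 \left(-81 + 89\right) = 138 \cdot 8 = 1104$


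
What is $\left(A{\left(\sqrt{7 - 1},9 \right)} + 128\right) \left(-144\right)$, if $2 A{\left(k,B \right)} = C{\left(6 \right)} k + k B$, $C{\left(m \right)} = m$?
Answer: $-18432 - 1080 \sqrt{6} \approx -21077.0$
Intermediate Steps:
$A{\left(k,B \right)} = 3 k + \frac{B k}{2}$ ($A{\left(k,B \right)} = \frac{6 k + k B}{2} = \frac{6 k + B k}{2} = 3 k + \frac{B k}{2}$)
$\left(A{\left(\sqrt{7 - 1},9 \right)} + 128\right) \left(-144\right) = \left(\frac{\sqrt{7 - 1} \left(6 + 9\right)}{2} + 128\right) \left(-144\right) = \left(\frac{1}{2} \sqrt{6} \cdot 15 + 128\right) \left(-144\right) = \left(\frac{15 \sqrt{6}}{2} + 128\right) \left(-144\right) = \left(128 + \frac{15 \sqrt{6}}{2}\right) \left(-144\right) = -18432 - 1080 \sqrt{6}$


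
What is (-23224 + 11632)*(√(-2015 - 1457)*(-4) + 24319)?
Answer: -281905848 + 185472*I*√217 ≈ -2.8191e+8 + 2.7322e+6*I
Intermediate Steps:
(-23224 + 11632)*(√(-2015 - 1457)*(-4) + 24319) = -11592*(√(-3472)*(-4) + 24319) = -11592*((4*I*√217)*(-4) + 24319) = -11592*(-16*I*√217 + 24319) = -11592*(24319 - 16*I*√217) = -281905848 + 185472*I*√217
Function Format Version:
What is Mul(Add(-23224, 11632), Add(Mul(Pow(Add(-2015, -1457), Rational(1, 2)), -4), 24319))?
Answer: Add(-281905848, Mul(185472, I, Pow(217, Rational(1, 2)))) ≈ Add(-2.8191e+8, Mul(2.7322e+6, I))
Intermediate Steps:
Mul(Add(-23224, 11632), Add(Mul(Pow(Add(-2015, -1457), Rational(1, 2)), -4), 24319)) = Mul(-11592, Add(Mul(Pow(-3472, Rational(1, 2)), -4), 24319)) = Mul(-11592, Add(Mul(Mul(4, I, Pow(217, Rational(1, 2))), -4), 24319)) = Mul(-11592, Add(Mul(-16, I, Pow(217, Rational(1, 2))), 24319)) = Mul(-11592, Add(24319, Mul(-16, I, Pow(217, Rational(1, 2))))) = Add(-281905848, Mul(185472, I, Pow(217, Rational(1, 2))))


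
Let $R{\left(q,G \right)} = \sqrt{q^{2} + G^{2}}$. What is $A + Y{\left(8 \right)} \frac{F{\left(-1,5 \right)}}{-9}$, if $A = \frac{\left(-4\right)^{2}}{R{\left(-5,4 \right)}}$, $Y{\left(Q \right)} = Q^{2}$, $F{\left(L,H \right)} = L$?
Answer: $\frac{64}{9} + \frac{16 \sqrt{41}}{41} \approx 9.6099$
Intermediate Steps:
$R{\left(q,G \right)} = \sqrt{G^{2} + q^{2}}$
$A = \frac{16 \sqrt{41}}{41}$ ($A = \frac{\left(-4\right)^{2}}{\sqrt{4^{2} + \left(-5\right)^{2}}} = \frac{16}{\sqrt{16 + 25}} = \frac{16}{\sqrt{41}} = 16 \frac{\sqrt{41}}{41} = \frac{16 \sqrt{41}}{41} \approx 2.4988$)
$A + Y{\left(8 \right)} \frac{F{\left(-1,5 \right)}}{-9} = \frac{16 \sqrt{41}}{41} + 8^{2} \left(- \frac{1}{-9}\right) = \frac{16 \sqrt{41}}{41} + 64 \left(\left(-1\right) \left(- \frac{1}{9}\right)\right) = \frac{16 \sqrt{41}}{41} + 64 \cdot \frac{1}{9} = \frac{16 \sqrt{41}}{41} + \frac{64}{9} = \frac{64}{9} + \frac{16 \sqrt{41}}{41}$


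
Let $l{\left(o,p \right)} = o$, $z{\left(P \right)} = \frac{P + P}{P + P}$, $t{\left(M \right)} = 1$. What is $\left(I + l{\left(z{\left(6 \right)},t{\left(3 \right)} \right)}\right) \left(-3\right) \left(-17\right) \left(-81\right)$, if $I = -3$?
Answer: $8262$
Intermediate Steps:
$z{\left(P \right)} = 1$ ($z{\left(P \right)} = \frac{2 P}{2 P} = 2 P \frac{1}{2 P} = 1$)
$\left(I + l{\left(z{\left(6 \right)},t{\left(3 \right)} \right)}\right) \left(-3\right) \left(-17\right) \left(-81\right) = \left(-3 + 1\right) \left(-3\right) \left(-17\right) \left(-81\right) = \left(-2\right) \left(-3\right) \left(-17\right) \left(-81\right) = 6 \left(-17\right) \left(-81\right) = \left(-102\right) \left(-81\right) = 8262$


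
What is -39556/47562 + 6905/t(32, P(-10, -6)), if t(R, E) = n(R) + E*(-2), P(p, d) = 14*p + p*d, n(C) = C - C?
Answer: 32208665/760992 ≈ 42.325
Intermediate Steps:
n(C) = 0
P(p, d) = 14*p + d*p
t(R, E) = -2*E (t(R, E) = 0 + E*(-2) = 0 - 2*E = -2*E)
-39556/47562 + 6905/t(32, P(-10, -6)) = -39556/47562 + 6905/((-(-20)*(14 - 6))) = -39556*1/47562 + 6905/((-(-20)*8)) = -19778/23781 + 6905/((-2*(-80))) = -19778/23781 + 6905/160 = -19778/23781 + 6905*(1/160) = -19778/23781 + 1381/32 = 32208665/760992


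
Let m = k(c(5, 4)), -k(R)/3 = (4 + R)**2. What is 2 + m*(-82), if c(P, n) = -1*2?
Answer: 986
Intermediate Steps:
c(P, n) = -2
k(R) = -3*(4 + R)**2
m = -12 (m = -3*(4 - 2)**2 = -3*2**2 = -3*4 = -12)
2 + m*(-82) = 2 - 12*(-82) = 2 + 984 = 986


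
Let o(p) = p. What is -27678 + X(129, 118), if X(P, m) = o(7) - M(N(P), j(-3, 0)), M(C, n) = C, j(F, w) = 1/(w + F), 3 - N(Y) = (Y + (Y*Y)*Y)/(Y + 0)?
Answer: -11032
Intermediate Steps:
N(Y) = 3 - (Y + Y³)/Y (N(Y) = 3 - (Y + (Y*Y)*Y)/(Y + 0) = 3 - (Y + Y²*Y)/Y = 3 - (Y + Y³)/Y)
j(F, w) = 1/(F + w)
X(P, m) = 5 + P² (X(P, m) = 7 - (2 - P²) = 7 + (-2 + P²) = 5 + P²)
-27678 + X(129, 118) = -27678 + (5 + 129²) = -27678 + (5 + 16641) = -27678 + 16646 = -11032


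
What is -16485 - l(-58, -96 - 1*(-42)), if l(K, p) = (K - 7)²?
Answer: -20710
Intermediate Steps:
l(K, p) = (-7 + K)²
-16485 - l(-58, -96 - 1*(-42)) = -16485 - (-7 - 58)² = -16485 - 1*(-65)² = -16485 - 1*4225 = -16485 - 4225 = -20710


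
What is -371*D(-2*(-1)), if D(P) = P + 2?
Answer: -1484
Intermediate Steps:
D(P) = 2 + P
-371*D(-2*(-1)) = -371*(2 - 2*(-1)) = -371*(2 + 2) = -371*4 = -1484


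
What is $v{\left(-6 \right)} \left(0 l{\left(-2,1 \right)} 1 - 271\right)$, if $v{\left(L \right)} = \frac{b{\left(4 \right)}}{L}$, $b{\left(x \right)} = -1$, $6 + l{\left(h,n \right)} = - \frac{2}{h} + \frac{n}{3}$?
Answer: $- \frac{271}{6} \approx -45.167$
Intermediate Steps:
$l{\left(h,n \right)} = -6 - \frac{2}{h} + \frac{n}{3}$ ($l{\left(h,n \right)} = -6 + \left(- \frac{2}{h} + \frac{n}{3}\right) = -6 - \frac{2}{h} + \frac{n}{3}$)
$v{\left(L \right)} = - \frac{1}{L}$
$v{\left(-6 \right)} \left(0 l{\left(-2,1 \right)} 1 - 271\right) = - \frac{1}{-6} \left(0 \left(-6 - \frac{2}{-2} + \frac{1}{3} \cdot 1\right) 1 - 271\right) = \left(-1\right) \left(- \frac{1}{6}\right) \left(0 \left(-6 - -1 + \frac{1}{3}\right) 1 - 271\right) = \frac{0 \left(-6 + 1 + \frac{1}{3}\right) 1 - 271}{6} = \frac{0 \left(- \frac{14}{3}\right) 1 - 271}{6} = \frac{0 \cdot 1 - 271}{6} = \frac{0 - 271}{6} = \frac{1}{6} \left(-271\right) = - \frac{271}{6}$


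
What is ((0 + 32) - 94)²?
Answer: 3844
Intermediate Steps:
((0 + 32) - 94)² = (32 - 94)² = (-62)² = 3844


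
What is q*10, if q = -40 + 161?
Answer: 1210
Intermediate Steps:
q = 121
q*10 = 121*10 = 1210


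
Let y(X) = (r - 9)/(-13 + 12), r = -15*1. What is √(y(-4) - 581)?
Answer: I*√557 ≈ 23.601*I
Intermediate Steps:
r = -15
y(X) = 24 (y(X) = (-15 - 9)/(-13 + 12) = -24/(-1) = -24*(-1) = 24)
√(y(-4) - 581) = √(24 - 581) = √(-557) = I*√557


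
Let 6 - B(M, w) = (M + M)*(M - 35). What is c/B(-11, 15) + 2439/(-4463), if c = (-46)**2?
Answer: -5948671/2244889 ≈ -2.6499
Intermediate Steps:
c = 2116
B(M, w) = 6 - 2*M*(-35 + M) (B(M, w) = 6 - (M + M)*(M - 35) = 6 - 2*M*(-35 + M))
c/B(-11, 15) + 2439/(-4463) = 2116/(6 - 2*(-11)**2 + 70*(-11)) + 2439/(-4463) = 2116/(6 - 2*121 - 770) + 2439*(-1/4463) = 2116/(6 - 242 - 770) - 2439/4463 = 2116/(-1006) - 2439/4463 = 2116*(-1/1006) - 2439/4463 = -1058/503 - 2439/4463 = -5948671/2244889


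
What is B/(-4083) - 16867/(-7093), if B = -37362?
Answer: 111292209/9653573 ≈ 11.529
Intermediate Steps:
B/(-4083) - 16867/(-7093) = -37362/(-4083) - 16867/(-7093) = -37362*(-1/4083) - 16867*(-1/7093) = 12454/1361 + 16867/7093 = 111292209/9653573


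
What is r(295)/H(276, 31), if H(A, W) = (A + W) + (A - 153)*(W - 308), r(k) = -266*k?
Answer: 39235/16882 ≈ 2.3241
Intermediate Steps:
H(A, W) = A + W + (-308 + W)*(-153 + A) (H(A, W) = (A + W) + (-153 + A)*(-308 + W) = (A + W) + (-308 + W)*(-153 + A) = A + W + (-308 + W)*(-153 + A))
r(295)/H(276, 31) = (-266*295)/(47124 - 307*276 - 152*31 + 276*31) = -78470/(47124 - 84732 - 4712 + 8556) = -78470/(-33764) = -78470*(-1/33764) = 39235/16882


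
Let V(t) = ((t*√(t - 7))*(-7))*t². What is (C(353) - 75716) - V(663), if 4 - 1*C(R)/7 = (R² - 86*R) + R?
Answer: -737916 + 8160158916*√41 ≈ 5.2250e+10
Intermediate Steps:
C(R) = 28 - 7*R² + 595*R (C(R) = 28 - 7*((R² - 86*R) + R) = 28 - 7*(R² - 85*R) = 28 + (-7*R² + 595*R) = 28 - 7*R² + 595*R)
V(t) = -7*t³*√(-7 + t) (V(t) = ((t*√(-7 + t))*(-7))*t² = (-7*t*√(-7 + t))*t² = -7*t³*√(-7 + t))
(C(353) - 75716) - V(663) = ((28 - 7*353² + 595*353) - 75716) - (-7)*663³*√(-7 + 663) = ((28 - 7*124609 + 210035) - 75716) - (-7)*291434247*√656 = ((28 - 872263 + 210035) - 75716) - (-7)*291434247*4*√41 = (-662200 - 75716) - (-8160158916)*√41 = -737916 + 8160158916*√41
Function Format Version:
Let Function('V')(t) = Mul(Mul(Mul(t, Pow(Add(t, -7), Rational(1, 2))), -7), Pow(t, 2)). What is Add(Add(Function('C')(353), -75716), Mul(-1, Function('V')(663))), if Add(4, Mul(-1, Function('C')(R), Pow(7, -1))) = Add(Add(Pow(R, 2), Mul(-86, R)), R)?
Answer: Add(-737916, Mul(8160158916, Pow(41, Rational(1, 2)))) ≈ 5.2250e+10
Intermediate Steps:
Function('C')(R) = Add(28, Mul(-7, Pow(R, 2)), Mul(595, R)) (Function('C')(R) = Add(28, Mul(-7, Add(Add(Pow(R, 2), Mul(-86, R)), R))) = Add(28, Mul(-7, Add(Pow(R, 2), Mul(-85, R)))) = Add(28, Add(Mul(-7, Pow(R, 2)), Mul(595, R))) = Add(28, Mul(-7, Pow(R, 2)), Mul(595, R)))
Function('V')(t) = Mul(-7, Pow(t, 3), Pow(Add(-7, t), Rational(1, 2))) (Function('V')(t) = Mul(Mul(Mul(t, Pow(Add(-7, t), Rational(1, 2))), -7), Pow(t, 2)) = Mul(Mul(-7, t, Pow(Add(-7, t), Rational(1, 2))), Pow(t, 2)) = Mul(-7, Pow(t, 3), Pow(Add(-7, t), Rational(1, 2))))
Add(Add(Function('C')(353), -75716), Mul(-1, Function('V')(663))) = Add(Add(Add(28, Mul(-7, Pow(353, 2)), Mul(595, 353)), -75716), Mul(-1, Mul(-7, Pow(663, 3), Pow(Add(-7, 663), Rational(1, 2))))) = Add(Add(Add(28, Mul(-7, 124609), 210035), -75716), Mul(-1, Mul(-7, 291434247, Pow(656, Rational(1, 2))))) = Add(Add(Add(28, -872263, 210035), -75716), Mul(-1, Mul(-7, 291434247, Mul(4, Pow(41, Rational(1, 2)))))) = Add(Add(-662200, -75716), Mul(-1, Mul(-8160158916, Pow(41, Rational(1, 2))))) = Add(-737916, Mul(8160158916, Pow(41, Rational(1, 2))))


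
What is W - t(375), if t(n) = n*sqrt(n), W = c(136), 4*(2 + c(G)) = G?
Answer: 32 - 1875*sqrt(15) ≈ -7229.8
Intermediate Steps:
c(G) = -2 + G/4
W = 32 (W = -2 + (1/4)*136 = -2 + 34 = 32)
t(n) = n**(3/2)
W - t(375) = 32 - 375**(3/2) = 32 - 1875*sqrt(15)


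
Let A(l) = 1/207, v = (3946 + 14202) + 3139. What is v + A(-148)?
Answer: 4406410/207 ≈ 21287.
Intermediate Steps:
v = 21287 (v = 18148 + 3139 = 21287)
A(l) = 1/207
v + A(-148) = 21287 + 1/207 = 4406410/207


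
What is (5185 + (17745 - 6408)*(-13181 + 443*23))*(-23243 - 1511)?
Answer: 839534855726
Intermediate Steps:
(5185 + (17745 - 6408)*(-13181 + 443*23))*(-23243 - 1511) = (5185 + 11337*(-13181 + 10189))*(-24754) = (5185 + 11337*(-2992))*(-24754) = (5185 - 33920304)*(-24754) = -33915119*(-24754) = 839534855726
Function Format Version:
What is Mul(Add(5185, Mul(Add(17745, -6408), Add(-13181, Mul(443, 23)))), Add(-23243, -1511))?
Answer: 839534855726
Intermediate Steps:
Mul(Add(5185, Mul(Add(17745, -6408), Add(-13181, Mul(443, 23)))), Add(-23243, -1511)) = Mul(Add(5185, Mul(11337, Add(-13181, 10189))), -24754) = Mul(Add(5185, Mul(11337, -2992)), -24754) = Mul(Add(5185, -33920304), -24754) = Mul(-33915119, -24754) = 839534855726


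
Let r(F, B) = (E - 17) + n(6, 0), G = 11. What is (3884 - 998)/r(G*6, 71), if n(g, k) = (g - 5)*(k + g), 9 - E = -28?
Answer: 111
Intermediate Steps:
E = 37 (E = 9 - 1*(-28) = 9 + 28 = 37)
n(g, k) = (-5 + g)*(g + k)
r(F, B) = 26 (r(F, B) = (37 - 17) + (6**2 - 5*6 - 5*0 + 6*0) = 20 + (36 - 30 + 0 + 0) = 20 + 6 = 26)
(3884 - 998)/r(G*6, 71) = (3884 - 998)/26 = 2886*(1/26) = 111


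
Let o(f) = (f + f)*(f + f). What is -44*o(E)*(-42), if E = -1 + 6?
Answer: 184800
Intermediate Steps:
E = 5
o(f) = 4*f**2 (o(f) = (2*f)*(2*f) = 4*f**2)
-44*o(E)*(-42) = -176*5**2*(-42) = -176*25*(-42) = -44*100*(-42) = -4400*(-42) = 184800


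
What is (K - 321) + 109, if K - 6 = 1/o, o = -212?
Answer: -43673/212 ≈ -206.00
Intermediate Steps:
K = 1271/212 (K = 6 + 1/(-212) = 6 - 1/212 = 1271/212 ≈ 5.9953)
(K - 321) + 109 = (1271/212 - 321) + 109 = -66781/212 + 109 = -43673/212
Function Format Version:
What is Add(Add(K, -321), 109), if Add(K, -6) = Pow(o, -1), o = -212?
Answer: Rational(-43673, 212) ≈ -206.00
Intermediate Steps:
K = Rational(1271, 212) (K = Add(6, Pow(-212, -1)) = Add(6, Rational(-1, 212)) = Rational(1271, 212) ≈ 5.9953)
Add(Add(K, -321), 109) = Add(Add(Rational(1271, 212), -321), 109) = Add(Rational(-66781, 212), 109) = Rational(-43673, 212)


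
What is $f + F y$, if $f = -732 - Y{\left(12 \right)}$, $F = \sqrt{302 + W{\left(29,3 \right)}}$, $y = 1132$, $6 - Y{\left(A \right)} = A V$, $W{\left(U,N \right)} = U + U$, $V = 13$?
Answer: $-582 + 6792 \sqrt{10} \approx 20896.0$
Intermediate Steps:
$W{\left(U,N \right)} = 2 U$
$Y{\left(A \right)} = 6 - 13 A$ ($Y{\left(A \right)} = 6 - A 13 = 6 - 13 A$)
$F = 6 \sqrt{10}$ ($F = \sqrt{302 + 2 \cdot 29} = \sqrt{302 + 58} = \sqrt{360} = 6 \sqrt{10} \approx 18.974$)
$f = -582$ ($f = -732 - \left(6 - 156\right) = -732 - -150 = -732 + 150 = -582$)
$f + F y = -582 + 6 \sqrt{10} \cdot 1132 = -582 + 6792 \sqrt{10}$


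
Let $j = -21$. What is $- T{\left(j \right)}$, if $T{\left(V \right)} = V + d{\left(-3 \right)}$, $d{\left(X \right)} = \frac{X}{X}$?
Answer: $20$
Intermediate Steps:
$d{\left(X \right)} = 1$
$T{\left(V \right)} = 1 + V$ ($T{\left(V \right)} = V + 1 = 1 + V$)
$- T{\left(j \right)} = - (1 - 21) = \left(-1\right) \left(-20\right) = 20$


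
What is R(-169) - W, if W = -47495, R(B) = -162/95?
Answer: 4511863/95 ≈ 47493.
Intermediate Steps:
R(B) = -162/95 (R(B) = -162*1/95 = -162/95)
R(-169) - W = -162/95 - 1*(-47495) = -162/95 + 47495 = 4511863/95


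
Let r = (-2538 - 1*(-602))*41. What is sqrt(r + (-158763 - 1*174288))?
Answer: I*sqrt(412427) ≈ 642.21*I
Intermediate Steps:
r = -79376 (r = (-2538 + 602)*41 = -1936*41 = -79376)
sqrt(r + (-158763 - 1*174288)) = sqrt(-79376 + (-158763 - 1*174288)) = sqrt(-79376 + (-158763 - 174288)) = sqrt(-79376 - 333051) = sqrt(-412427) = I*sqrt(412427)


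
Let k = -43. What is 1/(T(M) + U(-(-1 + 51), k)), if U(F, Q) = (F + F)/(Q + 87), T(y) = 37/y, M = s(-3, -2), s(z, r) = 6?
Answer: 66/257 ≈ 0.25681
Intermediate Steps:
M = 6
U(F, Q) = 2*F/(87 + Q) (U(F, Q) = (2*F)/(87 + Q) = 2*F/(87 + Q))
1/(T(M) + U(-(-1 + 51), k)) = 1/(37/6 + 2*(-(-1 + 51))/(87 - 43)) = 1/(37*(⅙) + 2*(-1*50)/44) = 1/(37/6 + 2*(-50)*(1/44)) = 1/(37/6 - 25/11) = 1/(257/66) = 66/257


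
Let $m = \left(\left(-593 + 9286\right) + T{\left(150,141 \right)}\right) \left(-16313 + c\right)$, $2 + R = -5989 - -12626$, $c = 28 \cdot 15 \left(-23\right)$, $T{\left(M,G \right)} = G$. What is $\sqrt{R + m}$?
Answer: $i \sqrt{229438847} \approx 15147.0 i$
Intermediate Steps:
$c = -9660$ ($c = 420 \left(-23\right) = -9660$)
$R = 6635$ ($R = -2 - -6637 = -2 + \left(-5989 + 12626\right) = -2 + 6637 = 6635$)
$m = -229445482$ ($m = \left(\left(-593 + 9286\right) + 141\right) \left(-16313 - 9660\right) = \left(8693 + 141\right) \left(-25973\right) = 8834 \left(-25973\right) = -229445482$)
$\sqrt{R + m} = \sqrt{6635 - 229445482} = \sqrt{-229438847} = i \sqrt{229438847}$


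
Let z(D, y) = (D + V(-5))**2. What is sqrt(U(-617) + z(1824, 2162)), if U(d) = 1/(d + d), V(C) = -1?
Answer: sqrt(5060619173490)/1234 ≈ 1823.0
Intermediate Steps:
U(d) = 1/(2*d)
z(D, y) = (-1 + D)**2 (z(D, y) = (D - 1)**2 = (-1 + D)**2)
sqrt(U(-617) + z(1824, 2162)) = sqrt((1/2)/(-617) + (-1 + 1824)**2) = sqrt((1/2)*(-1/617) + 1823**2) = sqrt(-1/1234 + 3323329) = sqrt(4100987985/1234) = sqrt(5060619173490)/1234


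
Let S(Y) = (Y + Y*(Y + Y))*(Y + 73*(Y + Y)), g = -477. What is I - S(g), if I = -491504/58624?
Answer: 116789139438577/3664 ≈ 3.1875e+10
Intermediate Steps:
I = -30719/3664 (I = -491504*1/58624 = -30719/3664 ≈ -8.3840)
S(Y) = 147*Y*(Y + 2*Y**2) (S(Y) = (Y + Y*(2*Y))*(Y + 73*(2*Y)) = (Y + 2*Y**2)*(Y + 146*Y) = (Y + 2*Y**2)*(147*Y) = 147*Y*(Y + 2*Y**2))
I - S(g) = -30719/3664 - (-477)**2*(147 + 294*(-477)) = -30719/3664 - 227529*(147 - 140238) = -30719/3664 - 227529*(-140091) = -30719/3664 - 1*(-31874765139) = -30719/3664 + 31874765139 = 116789139438577/3664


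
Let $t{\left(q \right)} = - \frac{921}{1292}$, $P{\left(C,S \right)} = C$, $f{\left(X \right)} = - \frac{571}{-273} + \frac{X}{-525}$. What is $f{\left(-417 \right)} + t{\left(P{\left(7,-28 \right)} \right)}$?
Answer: $\frac{19161407}{8817900} \approx 2.173$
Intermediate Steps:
$f{\left(X \right)} = \frac{571}{273} - \frac{X}{525}$ ($f{\left(X \right)} = \left(-571\right) \left(- \frac{1}{273}\right) + X \left(- \frac{1}{525}\right) = \frac{571}{273} - \frac{X}{525}$)
$t{\left(q \right)} = - \frac{921}{1292}$ ($t{\left(q \right)} = \left(-921\right) \frac{1}{1292} = - \frac{921}{1292}$)
$f{\left(-417 \right)} + t{\left(P{\left(7,-28 \right)} \right)} = \left(\frac{571}{273} - - \frac{139}{175}\right) - \frac{921}{1292} = \left(\frac{571}{273} + \frac{139}{175}\right) - \frac{921}{1292} = \frac{19696}{6825} - \frac{921}{1292} = \frac{19161407}{8817900}$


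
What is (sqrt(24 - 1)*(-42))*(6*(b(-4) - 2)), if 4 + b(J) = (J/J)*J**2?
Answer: -2520*sqrt(23) ≈ -12086.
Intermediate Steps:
b(J) = -4 + J**2 (b(J) = -4 + (J/J)*J**2 = -4 + 1*J**2 = -4 + J**2)
(sqrt(24 - 1)*(-42))*(6*(b(-4) - 2)) = (sqrt(24 - 1)*(-42))*(6*((-4 + (-4)**2) - 2)) = (sqrt(23)*(-42))*(6*((-4 + 16) - 2)) = (-42*sqrt(23))*(6*(12 - 2)) = (-42*sqrt(23))*(6*10) = -42*sqrt(23)*60 = -2520*sqrt(23)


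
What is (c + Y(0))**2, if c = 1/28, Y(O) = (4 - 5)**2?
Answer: 841/784 ≈ 1.0727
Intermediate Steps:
Y(O) = 1 (Y(O) = (-1)**2 = 1)
c = 1/28 ≈ 0.035714
(c + Y(0))**2 = (1/28 + 1)**2 = (29/28)**2 = 841/784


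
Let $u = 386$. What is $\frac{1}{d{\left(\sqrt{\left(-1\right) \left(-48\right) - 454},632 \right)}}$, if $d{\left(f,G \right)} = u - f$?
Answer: $\frac{193}{74701} + \frac{i \sqrt{406}}{149402} \approx 0.0025836 + 0.00013487 i$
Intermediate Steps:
$d{\left(f,G \right)} = 386 - f$
$\frac{1}{d{\left(\sqrt{\left(-1\right) \left(-48\right) - 454},632 \right)}} = \frac{1}{386 - \sqrt{\left(-1\right) \left(-48\right) - 454}} = \frac{1}{386 - \sqrt{48 - 454}} = \frac{1}{386 - \sqrt{-406}} = \frac{1}{386 - i \sqrt{406}}$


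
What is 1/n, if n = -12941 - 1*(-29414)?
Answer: 1/16473 ≈ 6.0705e-5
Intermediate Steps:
n = 16473 (n = -12941 + 29414 = 16473)
1/n = 1/16473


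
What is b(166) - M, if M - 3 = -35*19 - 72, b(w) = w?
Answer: 900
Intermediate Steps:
M = -734 (M = 3 + (-35*19 - 72) = 3 + (-665 - 72) = 3 - 737 = -734)
b(166) - M = 166 - 1*(-734) = 166 + 734 = 900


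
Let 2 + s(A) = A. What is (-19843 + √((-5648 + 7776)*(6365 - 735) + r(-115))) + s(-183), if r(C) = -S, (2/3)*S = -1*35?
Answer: -20028 + √47922770/2 ≈ -16567.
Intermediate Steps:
s(A) = -2 + A
S = -105/2 (S = 3*(-1*35)/2 = (3/2)*(-35) = -105/2 ≈ -52.500)
r(C) = 105/2 (r(C) = -1*(-105/2) = 105/2)
(-19843 + √((-5648 + 7776)*(6365 - 735) + r(-115))) + s(-183) = (-19843 + √((-5648 + 7776)*(6365 - 735) + 105/2)) + (-2 - 183) = (-19843 + √(2128*5630 + 105/2)) - 185 = (-19843 + √(11980640 + 105/2)) - 185 = (-19843 + √(23961385/2)) - 185 = (-19843 + √47922770/2) - 185 = -20028 + √47922770/2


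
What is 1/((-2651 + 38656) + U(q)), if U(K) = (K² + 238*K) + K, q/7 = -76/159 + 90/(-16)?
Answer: 1617984/44688359473 ≈ 3.6206e-5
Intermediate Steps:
q = -54341/1272 (q = 7*(-76/159 + 90/(-16)) = 7*(-76*1/159 + 90*(-1/16)) = 7*(-76/159 - 45/8) = 7*(-7763/1272) = -54341/1272 ≈ -42.721)
U(K) = K² + 239*K
1/((-2651 + 38656) + U(q)) = 1/((-2651 + 38656) - 54341*(239 - 54341/1272)/1272) = 1/(36005 - 54341/1272*249667/1272) = 1/(36005 - 13567154447/1617984) = 1/(44688359473/1617984) = 1617984/44688359473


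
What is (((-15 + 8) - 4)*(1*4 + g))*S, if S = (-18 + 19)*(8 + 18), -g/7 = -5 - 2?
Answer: -15158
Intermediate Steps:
g = 49 (g = -7*(-5 - 2) = -7*(-7) = 49)
S = 26 (S = 1*26 = 26)
(((-15 + 8) - 4)*(1*4 + g))*S = (((-15 + 8) - 4)*(1*4 + 49))*26 = ((-7 - 4)*(4 + 49))*26 = -11*53*26 = -583*26 = -15158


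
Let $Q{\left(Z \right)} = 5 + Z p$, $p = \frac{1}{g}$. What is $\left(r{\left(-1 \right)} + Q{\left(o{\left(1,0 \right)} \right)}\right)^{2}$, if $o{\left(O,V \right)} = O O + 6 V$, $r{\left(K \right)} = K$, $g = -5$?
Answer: $\frac{361}{25} \approx 14.44$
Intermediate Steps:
$p = - \frac{1}{5}$ ($p = \frac{1}{-5} = - \frac{1}{5} \approx -0.2$)
$o{\left(O,V \right)} = O^{2} + 6 V$
$Q{\left(Z \right)} = 5 - \frac{Z}{5}$ ($Q{\left(Z \right)} = 5 + Z \left(- \frac{1}{5}\right) = 5 - \frac{Z}{5}$)
$\left(r{\left(-1 \right)} + Q{\left(o{\left(1,0 \right)} \right)}\right)^{2} = \left(-1 + \left(5 - \frac{1^{2} + 6 \cdot 0}{5}\right)\right)^{2} = \left(-1 + \left(5 - \frac{1 + 0}{5}\right)\right)^{2} = \left(-1 + \left(5 - \frac{1}{5}\right)\right)^{2} = \left(-1 + \frac{24}{5}\right)^{2} = \left(\frac{19}{5}\right)^{2} = \frac{361}{25}$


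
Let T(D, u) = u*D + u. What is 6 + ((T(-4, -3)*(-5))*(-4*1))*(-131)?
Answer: -23574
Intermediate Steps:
T(D, u) = u + D*u (T(D, u) = D*u + u = u + D*u)
6 + ((T(-4, -3)*(-5))*(-4*1))*(-131) = 6 + ((-3*(1 - 4)*(-5))*(-4*1))*(-131) = 6 + ((-3*(-3)*(-5))*(-4))*(-131) = 6 + ((9*(-5))*(-4))*(-131) = 6 - 45*(-4)*(-131) = 6 + 180*(-131) = 6 - 23580 = -23574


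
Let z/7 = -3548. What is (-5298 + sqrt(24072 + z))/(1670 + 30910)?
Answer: -883/5430 + I*sqrt(191)/16290 ≈ -0.16262 + 0.00084839*I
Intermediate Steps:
z = -24836 (z = 7*(-3548) = -24836)
(-5298 + sqrt(24072 + z))/(1670 + 30910) = (-5298 + sqrt(24072 - 24836))/(1670 + 30910) = (-5298 + sqrt(-764))/32580 = (-5298 + 2*I*sqrt(191))*(1/32580) = -883/5430 + I*sqrt(191)/16290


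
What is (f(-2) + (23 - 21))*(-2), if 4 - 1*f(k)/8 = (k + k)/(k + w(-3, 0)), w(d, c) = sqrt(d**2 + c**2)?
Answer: -132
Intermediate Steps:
w(d, c) = sqrt(c**2 + d**2)
f(k) = 32 - 16*k/(3 + k) (f(k) = 32 - 8*(k + k)/(k + sqrt(0**2 + (-3)**2)) = 32 - 8*2*k/(k + sqrt(0 + 9)) = 32 - 8*2*k/(k + sqrt(9)) = 32 - 8*2*k/(k + 3) = 32 - 8*2*k/(3 + k) = 32 - 16*k/(3 + k))
(f(-2) + (23 - 21))*(-2) = (16*(6 - 2)/(3 - 2) + (23 - 21))*(-2) = (16*4/1 + 2)*(-2) = (16*1*4 + 2)*(-2) = (64 + 2)*(-2) = 66*(-2) = -132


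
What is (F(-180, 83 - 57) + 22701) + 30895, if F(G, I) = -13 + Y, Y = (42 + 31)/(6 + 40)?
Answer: 2464891/46 ≈ 53585.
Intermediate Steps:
Y = 73/46 ≈ 1.5870
F(G, I) = -525/46 (F(G, I) = -13 + 73/46 = -525/46)
(F(-180, 83 - 57) + 22701) + 30895 = (-525/46 + 22701) + 30895 = 1043721/46 + 30895 = 2464891/46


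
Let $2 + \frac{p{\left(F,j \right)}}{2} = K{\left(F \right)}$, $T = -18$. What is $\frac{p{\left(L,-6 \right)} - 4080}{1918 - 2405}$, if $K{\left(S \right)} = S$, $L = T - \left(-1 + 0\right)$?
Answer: $\frac{4118}{487} \approx 8.4559$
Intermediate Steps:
$L = -17$ ($L = -18 - \left(-1 + 0\right) = -18 - -1 = -18 + 1 = -17$)
$p{\left(F,j \right)} = -4 + 2 F$
$\frac{p{\left(L,-6 \right)} - 4080}{1918 - 2405} = \frac{\left(-4 + 2 \left(-17\right)\right) - 4080}{1918 - 2405} = \frac{\left(-4 - 34\right) - 4080}{-487} = \left(-38 - 4080\right) \left(- \frac{1}{487}\right) = \left(-4118\right) \left(- \frac{1}{487}\right) = \frac{4118}{487}$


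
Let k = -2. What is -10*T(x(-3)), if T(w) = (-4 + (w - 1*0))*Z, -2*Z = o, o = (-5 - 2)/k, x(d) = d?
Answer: -245/2 ≈ -122.50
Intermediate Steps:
o = 7/2 (o = (-5 - 2)/(-2) = -7*(-½) = 7/2 ≈ 3.5000)
Z = -7/4 (Z = -½*7/2 = -7/4 ≈ -1.7500)
T(w) = 7 - 7*w/4 (T(w) = (-4 + (w - 1*0))*(-7/4) = (-4 + (w + 0))*(-7/4) = (-4 + w)*(-7/4) = 7 - 7*w/4)
-10*T(x(-3)) = -10*(7 - 7/4*(-3)) = -10*(7 + 21/4) = -10*49/4 = -245/2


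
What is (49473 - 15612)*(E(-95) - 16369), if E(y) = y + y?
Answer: -560704299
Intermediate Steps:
E(y) = 2*y
(49473 - 15612)*(E(-95) - 16369) = (49473 - 15612)*(2*(-95) - 16369) = 33861*(-190 - 16369) = 33861*(-16559) = -560704299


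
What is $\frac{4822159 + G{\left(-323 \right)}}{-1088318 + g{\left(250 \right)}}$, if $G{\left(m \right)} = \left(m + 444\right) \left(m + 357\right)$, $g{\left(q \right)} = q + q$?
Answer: $- \frac{4826273}{1087818} \approx -4.4367$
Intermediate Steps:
$g{\left(q \right)} = 2 q$
$G{\left(m \right)} = \left(357 + m\right) \left(444 + m\right)$ ($G{\left(m \right)} = \left(444 + m\right) \left(357 + m\right) = \left(357 + m\right) \left(444 + m\right)$)
$\frac{4822159 + G{\left(-323 \right)}}{-1088318 + g{\left(250 \right)}} = \frac{4822159 + \left(158508 + \left(-323\right)^{2} + 801 \left(-323\right)\right)}{-1088318 + 2 \cdot 250} = \frac{4822159 + \left(158508 + 104329 - 258723\right)}{-1088318 + 500} = \frac{4822159 + 4114}{-1087818} = 4826273 \left(- \frac{1}{1087818}\right) = - \frac{4826273}{1087818}$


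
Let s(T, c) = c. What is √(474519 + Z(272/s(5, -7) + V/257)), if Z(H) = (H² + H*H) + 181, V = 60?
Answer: 6*√42943766867/1799 ≈ 691.15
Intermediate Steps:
Z(H) = 181 + 2*H² (Z(H) = (H² + H²) + 181 = 2*H² + 181 = 181 + 2*H²)
√(474519 + Z(272/s(5, -7) + V/257)) = √(474519 + (181 + 2*(272/(-7) + 60/257)²)) = √(474519 + (181 + 2*(272*(-⅐) + 60*(1/257))²)) = √(474519 + (181 + 2*(-272/7 + 60/257)²)) = √(474519 + (181 + 2*(-69484/1799)²)) = √(474519 + (181 + 2*(4828026256/3236401))) = √(474519 + (181 + 9656052512/3236401)) = √(474519 + 10241841093/3236401) = √(1545975607212/3236401) = 6*√42943766867/1799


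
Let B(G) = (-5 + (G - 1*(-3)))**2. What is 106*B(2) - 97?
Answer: -97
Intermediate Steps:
B(G) = (-2 + G)**2 (B(G) = (-5 + (G + 3))**2 = (-5 + (3 + G))**2 = (-2 + G)**2)
106*B(2) - 97 = 106*(-2 + 2)**2 - 97 = 106*0**2 - 97 = 106*0 - 97 = 0 - 97 = -97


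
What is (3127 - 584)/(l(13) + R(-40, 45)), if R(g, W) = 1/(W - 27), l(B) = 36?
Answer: 45774/649 ≈ 70.530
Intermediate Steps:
R(g, W) = 1/(-27 + W)
(3127 - 584)/(l(13) + R(-40, 45)) = (3127 - 584)/(36 + 1/(-27 + 45)) = 2543/(36 + 1/18) = 2543/(649/18) = 2543*(18/649) = 45774/649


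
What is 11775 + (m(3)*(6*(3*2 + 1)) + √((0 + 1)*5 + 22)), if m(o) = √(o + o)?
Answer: 11775 + 3*√3 + 42*√6 ≈ 11883.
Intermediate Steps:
m(o) = √2*√o (m(o) = √(2*o) = √2*√o)
11775 + (m(3)*(6*(3*2 + 1)) + √((0 + 1)*5 + 22)) = 11775 + ((√2*√3)*(6*(3*2 + 1)) + √((0 + 1)*5 + 22)) = 11775 + (√6*(6*(6 + 1)) + √(1*5 + 22)) = 11775 + (√6*(6*7) + √(5 + 22)) = 11775 + (√6*42 + √27) = 11775 + (42*√6 + 3*√3) = 11775 + (3*√3 + 42*√6) = 11775 + 3*√3 + 42*√6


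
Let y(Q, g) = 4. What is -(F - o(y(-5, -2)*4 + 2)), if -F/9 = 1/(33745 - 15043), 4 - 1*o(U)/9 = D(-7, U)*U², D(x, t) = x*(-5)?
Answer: -212005871/2078 ≈ -1.0202e+5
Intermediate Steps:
D(x, t) = -5*x
o(U) = 36 - 315*U² (o(U) = 36 - 9*(-5*(-7))*U² = 36 - 315*U²)
F = -1/2078 (F = -9/(33745 - 15043) = -9/18702 = -9*1/18702 = -1/2078 ≈ -0.00048123)
-(F - o(y(-5, -2)*4 + 2)) = -(-1/2078 - (36 - 315*(4*4 + 2)²)) = -(-1/2078 - (36 - 315*(16 + 2)²)) = -(-1/2078 - (36 - 315*18²)) = -(-1/2078 - (36 - 315*324)) = -(-1/2078 - (36 - 102060)) = -(-1/2078 - 1*(-102024)) = -(-1/2078 + 102024) = -1*212005871/2078 = -212005871/2078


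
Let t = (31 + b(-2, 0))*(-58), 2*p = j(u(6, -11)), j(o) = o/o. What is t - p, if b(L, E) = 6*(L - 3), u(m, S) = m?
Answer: -117/2 ≈ -58.500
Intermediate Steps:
j(o) = 1
b(L, E) = -18 + 6*L (b(L, E) = 6*(-3 + L) = -18 + 6*L)
p = ½ (p = (½)*1 = ½ ≈ 0.50000)
t = -58 (t = (31 + (-18 + 6*(-2)))*(-58) = (31 + (-18 - 12))*(-58) = (31 - 30)*(-58) = 1*(-58) = -58)
t - p = -58 - 1*½ = -58 - ½ = -117/2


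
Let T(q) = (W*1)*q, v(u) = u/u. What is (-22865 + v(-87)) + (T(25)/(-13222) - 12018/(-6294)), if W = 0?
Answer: -23982333/1049 ≈ -22862.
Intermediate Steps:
v(u) = 1
T(q) = 0 (T(q) = (0*1)*q = 0*q = 0)
(-22865 + v(-87)) + (T(25)/(-13222) - 12018/(-6294)) = (-22865 + 1) + (0/(-13222) - 12018/(-6294)) = -22864 + (0*(-1/13222) - 12018*(-1/6294)) = -22864 + (0 + 2003/1049) = -22864 + 2003/1049 = -23982333/1049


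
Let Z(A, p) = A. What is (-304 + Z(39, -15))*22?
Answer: -5830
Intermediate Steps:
(-304 + Z(39, -15))*22 = (-304 + 39)*22 = -265*22 = -5830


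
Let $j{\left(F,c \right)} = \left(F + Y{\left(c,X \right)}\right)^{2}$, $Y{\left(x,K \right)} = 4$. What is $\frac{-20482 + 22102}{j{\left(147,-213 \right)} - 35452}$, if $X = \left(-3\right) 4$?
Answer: $- \frac{540}{4217} \approx -0.12805$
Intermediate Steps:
$X = -12$
$j{\left(F,c \right)} = \left(4 + F\right)^{2}$ ($j{\left(F,c \right)} = \left(F + 4\right)^{2} = \left(4 + F\right)^{2}$)
$\frac{-20482 + 22102}{j{\left(147,-213 \right)} - 35452} = \frac{-20482 + 22102}{\left(4 + 147\right)^{2} - 35452} = \frac{1620}{151^{2} - 35452} = \frac{1620}{22801 - 35452} = \frac{1620}{-12651} = 1620 \left(- \frac{1}{12651}\right) = - \frac{540}{4217}$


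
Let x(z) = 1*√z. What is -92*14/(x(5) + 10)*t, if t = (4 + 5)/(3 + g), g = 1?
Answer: -5796/19 + 2898*√5/95 ≈ -236.84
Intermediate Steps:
x(z) = √z
t = 9/4 (t = (4 + 5)/(3 + 1) = 9/4 ≈ 2.2500)
-92*14/(x(5) + 10)*t = -92*14/(√5 + 10)*9/4 = -92*14/(10 + √5)*9/4 = -2898/(10 + √5)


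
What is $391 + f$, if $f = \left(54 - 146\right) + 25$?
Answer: $324$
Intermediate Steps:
$f = -67$ ($f = -92 + 25 = -67$)
$391 + f = 391 - 67 = 324$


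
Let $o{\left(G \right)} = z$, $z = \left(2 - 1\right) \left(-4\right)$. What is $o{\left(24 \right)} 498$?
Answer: $-1992$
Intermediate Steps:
$z = -4$ ($z = 1 \left(-4\right) = -4$)
$o{\left(G \right)} = -4$
$o{\left(24 \right)} 498 = \left(-4\right) 498 = -1992$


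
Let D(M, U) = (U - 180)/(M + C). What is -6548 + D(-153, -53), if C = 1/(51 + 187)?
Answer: -238376870/36413 ≈ -6546.5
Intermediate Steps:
C = 1/238 ≈ 0.0042017
D(M, U) = (-180 + U)/(1/238 + M) (D(M, U) = (U - 180)/(M + 1/238) = (-180 + U)/(1/238 + M))
-6548 + D(-153, -53) = -6548 + 238*(-180 - 53)/(1 + 238*(-153)) = -6548 + 238*(-233)/(1 - 36414) = -6548 + 238*(-233)/(-36413) = -6548 + 238*(-1/36413)*(-233) = -6548 + 55454/36413 = -238376870/36413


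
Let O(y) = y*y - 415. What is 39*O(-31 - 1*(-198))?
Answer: 1071486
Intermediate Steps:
O(y) = -415 + y² (O(y) = y² - 415 = -415 + y²)
39*O(-31 - 1*(-198)) = 39*(-415 + (-31 - 1*(-198))²) = 39*(-415 + (-31 + 198)²) = 39*(-415 + 167²) = 39*(-415 + 27889) = 39*27474 = 1071486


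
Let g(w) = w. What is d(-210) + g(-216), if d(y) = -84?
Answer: -300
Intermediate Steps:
d(-210) + g(-216) = -84 - 216 = -300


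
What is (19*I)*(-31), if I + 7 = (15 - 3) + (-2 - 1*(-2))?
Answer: -2945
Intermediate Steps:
I = 5 (I = -7 + ((15 - 3) + (-2 - 1*(-2))) = -7 + (12 + (-2 + 2)) = -7 + (12 + 0) = -7 + 12 = 5)
(19*I)*(-31) = (19*5)*(-31) = 95*(-31) = -2945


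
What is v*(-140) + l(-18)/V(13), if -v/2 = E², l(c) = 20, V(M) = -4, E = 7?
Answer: 13715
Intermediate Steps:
v = -98 (v = -2*7² = -2*49 = -98)
v*(-140) + l(-18)/V(13) = -98*(-140) + 20/(-4) = 13720 + 20*(-¼) = 13720 - 5 = 13715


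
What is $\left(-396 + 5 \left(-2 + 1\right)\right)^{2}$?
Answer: $160801$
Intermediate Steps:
$\left(-396 + 5 \left(-2 + 1\right)\right)^{2} = \left(-396 + 5 \left(-1\right)\right)^{2} = \left(-396 - 5\right)^{2} = \left(-401\right)^{2} = 160801$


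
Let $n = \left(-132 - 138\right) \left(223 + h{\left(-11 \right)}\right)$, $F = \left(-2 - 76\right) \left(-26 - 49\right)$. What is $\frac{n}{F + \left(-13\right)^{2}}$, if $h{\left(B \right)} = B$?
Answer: $- \frac{57240}{6019} \approx -9.5099$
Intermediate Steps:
$F = 5850$ ($F = \left(-78\right) \left(-75\right) = 5850$)
$n = -57240$ ($n = \left(-132 - 138\right) \left(223 - 11\right) = \left(-270\right) 212 = -57240$)
$\frac{n}{F + \left(-13\right)^{2}} = - \frac{57240}{5850 + \left(-13\right)^{2}} = - \frac{57240}{5850 + 169} = - \frac{57240}{6019}$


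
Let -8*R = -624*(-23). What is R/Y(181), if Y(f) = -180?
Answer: 299/30 ≈ 9.9667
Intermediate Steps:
R = -1794 (R = -(-78)*(-23) = -⅛*14352 = -1794)
R/Y(181) = -1794/(-180) = -1794*(-1/180) = 299/30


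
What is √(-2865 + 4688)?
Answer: √1823 ≈ 42.697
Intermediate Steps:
√(-2865 + 4688) = √1823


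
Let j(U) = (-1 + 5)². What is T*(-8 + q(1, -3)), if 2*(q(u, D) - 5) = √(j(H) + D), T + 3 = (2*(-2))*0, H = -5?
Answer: 9 - 3*√13/2 ≈ 3.5917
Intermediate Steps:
T = -3 (T = -3 + (2*(-2))*0 = -3 - 4*0 = -3 + 0 = -3)
j(U) = 16 (j(U) = 4² = 16)
q(u, D) = 5 + √(16 + D)/2
T*(-8 + q(1, -3)) = -3*(-8 + (5 + √(16 - 3)/2)) = -3*(-8 + (5 + √13/2)) = -3*(-3 + √13/2) = 9 - 3*√13/2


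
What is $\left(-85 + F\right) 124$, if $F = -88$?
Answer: $-21452$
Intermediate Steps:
$\left(-85 + F\right) 124 = \left(-85 - 88\right) 124 = \left(-173\right) 124 = -21452$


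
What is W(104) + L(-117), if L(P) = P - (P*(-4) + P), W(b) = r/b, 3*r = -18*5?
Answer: -24351/52 ≈ -468.29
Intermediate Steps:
r = -30 (r = (-18*5)/3 = (⅓)*(-90) = -30)
W(b) = -30/b
L(P) = 4*P (L(P) = P - (-4*P + P) = P - (-3)*P = P + 3*P = 4*P)
W(104) + L(-117) = -30/104 + 4*(-117) = -30*1/104 - 468 = -15/52 - 468 = -24351/52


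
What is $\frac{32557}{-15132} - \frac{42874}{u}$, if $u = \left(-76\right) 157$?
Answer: $\frac{65074811}{45138756} \approx 1.4417$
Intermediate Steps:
$u = -11932$
$\frac{32557}{-15132} - \frac{42874}{u} = \frac{32557}{-15132} - \frac{42874}{-11932} = 32557 \left(- \frac{1}{15132}\right) - - \frac{21437}{5966} = - \frac{32557}{15132} + \frac{21437}{5966} = \frac{65074811}{45138756}$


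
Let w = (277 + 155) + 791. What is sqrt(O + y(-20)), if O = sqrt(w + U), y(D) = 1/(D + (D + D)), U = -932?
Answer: sqrt(-15 + 900*sqrt(291))/30 ≈ 4.1282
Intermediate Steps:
w = 1223 (w = 432 + 791 = 1223)
y(D) = 1/(3*D) (y(D) = 1/(D + 2*D) = 1/(3*D))
O = sqrt(291) (O = sqrt(1223 - 932) = sqrt(291) ≈ 17.059)
sqrt(O + y(-20)) = sqrt(sqrt(291) + (1/3)/(-20)) = sqrt(sqrt(291) + (1/3)*(-1/20)) = sqrt(sqrt(291) - 1/60) = sqrt(-1/60 + sqrt(291))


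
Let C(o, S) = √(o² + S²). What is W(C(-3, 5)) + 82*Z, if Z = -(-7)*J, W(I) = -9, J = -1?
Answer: -583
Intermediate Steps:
C(o, S) = √(S² + o²)
Z = -7 (Z = -(-7)*(-1) = -7*1 = -7)
W(C(-3, 5)) + 82*Z = -9 + 82*(-7) = -9 - 574 = -583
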